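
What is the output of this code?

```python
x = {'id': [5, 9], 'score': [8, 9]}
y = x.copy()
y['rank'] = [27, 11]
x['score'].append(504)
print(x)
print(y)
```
{'id': [5, 9], 'score': [8, 9, 504]}
{'id': [5, 9], 'score': [8, 9, 504], 'rank': [27, 11]}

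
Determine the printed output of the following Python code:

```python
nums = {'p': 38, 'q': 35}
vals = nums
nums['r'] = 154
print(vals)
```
{'p': 38, 'q': 35, 'r': 154}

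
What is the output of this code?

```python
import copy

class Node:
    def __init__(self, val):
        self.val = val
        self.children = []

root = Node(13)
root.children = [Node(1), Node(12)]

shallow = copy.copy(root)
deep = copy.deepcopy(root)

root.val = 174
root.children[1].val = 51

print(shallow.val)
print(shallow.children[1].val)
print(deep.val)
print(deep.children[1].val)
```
13
51
13
12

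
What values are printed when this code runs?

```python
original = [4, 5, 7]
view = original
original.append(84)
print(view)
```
[4, 5, 7, 84]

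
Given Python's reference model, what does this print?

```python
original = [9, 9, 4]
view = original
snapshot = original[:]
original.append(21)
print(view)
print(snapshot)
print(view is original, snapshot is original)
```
[9, 9, 4, 21]
[9, 9, 4]
True False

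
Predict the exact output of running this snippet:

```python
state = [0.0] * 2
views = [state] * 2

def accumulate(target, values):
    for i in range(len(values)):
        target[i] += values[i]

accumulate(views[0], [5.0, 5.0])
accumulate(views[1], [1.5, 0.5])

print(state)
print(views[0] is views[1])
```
[6.5, 5.5]
True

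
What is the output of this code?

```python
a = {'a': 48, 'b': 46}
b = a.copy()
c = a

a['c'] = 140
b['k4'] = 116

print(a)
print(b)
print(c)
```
{'a': 48, 'b': 46, 'c': 140}
{'a': 48, 'b': 46, 'k4': 116}
{'a': 48, 'b': 46, 'c': 140}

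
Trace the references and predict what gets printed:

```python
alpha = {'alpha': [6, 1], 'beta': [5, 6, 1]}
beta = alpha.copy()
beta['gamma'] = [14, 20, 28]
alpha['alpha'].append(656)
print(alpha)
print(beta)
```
{'alpha': [6, 1, 656], 'beta': [5, 6, 1]}
{'alpha': [6, 1, 656], 'beta': [5, 6, 1], 'gamma': [14, 20, 28]}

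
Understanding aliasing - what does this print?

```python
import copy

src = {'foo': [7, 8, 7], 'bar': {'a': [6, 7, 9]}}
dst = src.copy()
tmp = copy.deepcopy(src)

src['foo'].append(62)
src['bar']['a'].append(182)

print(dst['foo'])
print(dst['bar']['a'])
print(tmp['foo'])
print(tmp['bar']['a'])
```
[7, 8, 7, 62]
[6, 7, 9, 182]
[7, 8, 7]
[6, 7, 9]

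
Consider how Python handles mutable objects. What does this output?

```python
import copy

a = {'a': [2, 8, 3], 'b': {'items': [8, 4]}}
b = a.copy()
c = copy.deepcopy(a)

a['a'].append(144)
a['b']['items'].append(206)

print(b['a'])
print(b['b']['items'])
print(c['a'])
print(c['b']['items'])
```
[2, 8, 3, 144]
[8, 4, 206]
[2, 8, 3]
[8, 4]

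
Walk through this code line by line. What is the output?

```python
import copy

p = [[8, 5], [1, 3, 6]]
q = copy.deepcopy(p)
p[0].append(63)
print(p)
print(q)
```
[[8, 5, 63], [1, 3, 6]]
[[8, 5], [1, 3, 6]]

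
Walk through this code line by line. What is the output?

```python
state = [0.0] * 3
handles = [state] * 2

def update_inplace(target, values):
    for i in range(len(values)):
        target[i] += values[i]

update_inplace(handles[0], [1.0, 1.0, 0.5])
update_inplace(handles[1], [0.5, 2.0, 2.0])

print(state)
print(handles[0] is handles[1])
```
[1.5, 3.0, 2.5]
True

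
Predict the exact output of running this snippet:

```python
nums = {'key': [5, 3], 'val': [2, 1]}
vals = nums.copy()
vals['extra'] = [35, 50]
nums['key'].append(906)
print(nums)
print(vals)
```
{'key': [5, 3, 906], 'val': [2, 1]}
{'key': [5, 3, 906], 'val': [2, 1], 'extra': [35, 50]}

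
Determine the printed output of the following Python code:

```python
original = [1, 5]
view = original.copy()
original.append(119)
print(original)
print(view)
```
[1, 5, 119]
[1, 5]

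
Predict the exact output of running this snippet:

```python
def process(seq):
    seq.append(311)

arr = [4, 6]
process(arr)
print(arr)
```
[4, 6, 311]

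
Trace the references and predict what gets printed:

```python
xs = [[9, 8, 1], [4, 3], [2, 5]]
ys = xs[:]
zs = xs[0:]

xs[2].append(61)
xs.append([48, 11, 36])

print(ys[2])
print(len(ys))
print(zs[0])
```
[2, 5, 61]
3
[9, 8, 1]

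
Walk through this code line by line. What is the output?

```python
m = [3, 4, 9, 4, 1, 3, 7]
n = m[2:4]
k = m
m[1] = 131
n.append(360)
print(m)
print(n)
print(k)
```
[3, 131, 9, 4, 1, 3, 7]
[9, 4, 360]
[3, 131, 9, 4, 1, 3, 7]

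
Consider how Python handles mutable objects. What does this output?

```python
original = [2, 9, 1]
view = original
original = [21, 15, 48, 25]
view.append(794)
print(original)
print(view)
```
[21, 15, 48, 25]
[2, 9, 1, 794]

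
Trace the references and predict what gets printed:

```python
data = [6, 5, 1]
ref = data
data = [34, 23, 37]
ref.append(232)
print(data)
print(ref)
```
[34, 23, 37]
[6, 5, 1, 232]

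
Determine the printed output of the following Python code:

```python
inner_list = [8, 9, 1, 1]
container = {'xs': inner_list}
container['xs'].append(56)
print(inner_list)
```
[8, 9, 1, 1, 56]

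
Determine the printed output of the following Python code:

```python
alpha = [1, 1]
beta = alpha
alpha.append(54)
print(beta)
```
[1, 1, 54]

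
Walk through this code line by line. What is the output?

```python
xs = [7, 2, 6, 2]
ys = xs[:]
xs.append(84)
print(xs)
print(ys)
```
[7, 2, 6, 2, 84]
[7, 2, 6, 2]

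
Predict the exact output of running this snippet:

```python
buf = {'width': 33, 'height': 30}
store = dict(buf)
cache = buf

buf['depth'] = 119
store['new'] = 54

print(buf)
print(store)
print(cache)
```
{'width': 33, 'height': 30, 'depth': 119}
{'width': 33, 'height': 30, 'new': 54}
{'width': 33, 'height': 30, 'depth': 119}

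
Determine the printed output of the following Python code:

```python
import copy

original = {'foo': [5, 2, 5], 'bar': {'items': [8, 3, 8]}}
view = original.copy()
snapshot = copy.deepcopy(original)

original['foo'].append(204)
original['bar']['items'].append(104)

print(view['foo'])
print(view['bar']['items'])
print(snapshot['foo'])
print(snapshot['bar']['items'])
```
[5, 2, 5, 204]
[8, 3, 8, 104]
[5, 2, 5]
[8, 3, 8]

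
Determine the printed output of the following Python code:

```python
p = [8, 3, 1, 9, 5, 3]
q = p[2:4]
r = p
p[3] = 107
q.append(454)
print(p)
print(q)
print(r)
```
[8, 3, 1, 107, 5, 3]
[1, 9, 454]
[8, 3, 1, 107, 5, 3]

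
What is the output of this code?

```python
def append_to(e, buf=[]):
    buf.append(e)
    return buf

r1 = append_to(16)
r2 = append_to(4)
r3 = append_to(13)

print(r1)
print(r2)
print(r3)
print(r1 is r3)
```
[16, 4, 13]
[16, 4, 13]
[16, 4, 13]
True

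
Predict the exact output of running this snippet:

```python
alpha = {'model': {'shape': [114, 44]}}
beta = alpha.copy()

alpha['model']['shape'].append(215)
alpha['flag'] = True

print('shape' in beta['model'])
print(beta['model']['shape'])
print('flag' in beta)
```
True
[114, 44, 215]
False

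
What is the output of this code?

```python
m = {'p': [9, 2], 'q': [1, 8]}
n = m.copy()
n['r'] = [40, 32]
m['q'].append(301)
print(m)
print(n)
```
{'p': [9, 2], 'q': [1, 8, 301]}
{'p': [9, 2], 'q': [1, 8, 301], 'r': [40, 32]}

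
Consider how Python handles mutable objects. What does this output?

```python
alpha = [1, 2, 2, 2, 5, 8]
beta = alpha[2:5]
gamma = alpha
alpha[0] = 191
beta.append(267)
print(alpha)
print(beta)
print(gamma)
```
[191, 2, 2, 2, 5, 8]
[2, 2, 5, 267]
[191, 2, 2, 2, 5, 8]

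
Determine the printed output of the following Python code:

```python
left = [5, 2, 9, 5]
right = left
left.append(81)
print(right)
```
[5, 2, 9, 5, 81]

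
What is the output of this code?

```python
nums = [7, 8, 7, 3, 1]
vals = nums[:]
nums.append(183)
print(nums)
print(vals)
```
[7, 8, 7, 3, 1, 183]
[7, 8, 7, 3, 1]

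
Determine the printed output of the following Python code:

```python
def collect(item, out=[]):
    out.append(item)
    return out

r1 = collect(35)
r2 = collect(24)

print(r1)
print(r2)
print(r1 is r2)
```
[35, 24]
[35, 24]
True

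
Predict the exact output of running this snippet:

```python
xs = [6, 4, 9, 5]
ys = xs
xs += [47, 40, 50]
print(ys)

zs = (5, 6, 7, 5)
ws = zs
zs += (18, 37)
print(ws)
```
[6, 4, 9, 5, 47, 40, 50]
(5, 6, 7, 5)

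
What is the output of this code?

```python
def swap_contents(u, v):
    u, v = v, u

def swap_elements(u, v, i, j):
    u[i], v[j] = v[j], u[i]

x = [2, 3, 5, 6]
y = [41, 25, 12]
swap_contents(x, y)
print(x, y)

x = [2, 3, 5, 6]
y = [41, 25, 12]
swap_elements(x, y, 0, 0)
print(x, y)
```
[2, 3, 5, 6] [41, 25, 12]
[41, 3, 5, 6] [2, 25, 12]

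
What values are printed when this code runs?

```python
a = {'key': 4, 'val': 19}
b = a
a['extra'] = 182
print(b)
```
{'key': 4, 'val': 19, 'extra': 182}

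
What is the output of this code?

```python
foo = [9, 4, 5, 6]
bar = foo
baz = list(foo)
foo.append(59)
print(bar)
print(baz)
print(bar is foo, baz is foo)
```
[9, 4, 5, 6, 59]
[9, 4, 5, 6]
True False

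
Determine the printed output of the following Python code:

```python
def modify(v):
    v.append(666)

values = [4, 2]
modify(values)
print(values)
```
[4, 2, 666]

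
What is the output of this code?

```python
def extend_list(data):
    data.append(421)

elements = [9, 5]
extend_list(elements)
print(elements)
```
[9, 5, 421]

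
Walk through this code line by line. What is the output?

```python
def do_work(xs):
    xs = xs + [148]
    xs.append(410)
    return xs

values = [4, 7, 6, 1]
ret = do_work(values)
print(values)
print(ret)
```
[4, 7, 6, 1]
[4, 7, 6, 1, 148, 410]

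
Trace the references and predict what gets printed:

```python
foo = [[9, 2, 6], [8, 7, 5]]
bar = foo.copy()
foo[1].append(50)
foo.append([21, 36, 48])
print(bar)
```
[[9, 2, 6], [8, 7, 5, 50]]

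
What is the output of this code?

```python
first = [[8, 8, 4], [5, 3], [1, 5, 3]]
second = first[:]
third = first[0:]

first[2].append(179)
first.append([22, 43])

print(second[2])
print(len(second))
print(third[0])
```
[1, 5, 3, 179]
3
[8, 8, 4]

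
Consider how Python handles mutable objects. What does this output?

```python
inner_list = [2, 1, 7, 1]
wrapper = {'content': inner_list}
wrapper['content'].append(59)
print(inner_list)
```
[2, 1, 7, 1, 59]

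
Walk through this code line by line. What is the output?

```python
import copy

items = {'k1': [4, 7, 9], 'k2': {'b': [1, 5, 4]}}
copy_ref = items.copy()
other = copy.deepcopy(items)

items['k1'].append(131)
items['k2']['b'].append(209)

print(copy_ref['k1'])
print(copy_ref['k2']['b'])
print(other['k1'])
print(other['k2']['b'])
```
[4, 7, 9, 131]
[1, 5, 4, 209]
[4, 7, 9]
[1, 5, 4]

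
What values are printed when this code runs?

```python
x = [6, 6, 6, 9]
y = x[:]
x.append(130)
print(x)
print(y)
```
[6, 6, 6, 9, 130]
[6, 6, 6, 9]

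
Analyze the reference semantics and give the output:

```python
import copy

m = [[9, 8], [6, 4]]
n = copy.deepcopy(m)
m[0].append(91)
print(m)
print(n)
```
[[9, 8, 91], [6, 4]]
[[9, 8], [6, 4]]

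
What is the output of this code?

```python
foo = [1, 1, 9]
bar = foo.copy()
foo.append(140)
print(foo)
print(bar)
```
[1, 1, 9, 140]
[1, 1, 9]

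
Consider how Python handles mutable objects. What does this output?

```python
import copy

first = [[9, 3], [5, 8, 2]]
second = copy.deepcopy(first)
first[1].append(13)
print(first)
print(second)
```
[[9, 3], [5, 8, 2, 13]]
[[9, 3], [5, 8, 2]]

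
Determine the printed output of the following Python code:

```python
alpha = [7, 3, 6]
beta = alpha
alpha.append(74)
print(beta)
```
[7, 3, 6, 74]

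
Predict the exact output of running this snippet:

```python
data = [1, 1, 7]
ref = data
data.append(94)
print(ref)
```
[1, 1, 7, 94]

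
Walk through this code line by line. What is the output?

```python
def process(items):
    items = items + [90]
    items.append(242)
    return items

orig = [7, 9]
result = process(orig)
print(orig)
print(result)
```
[7, 9]
[7, 9, 90, 242]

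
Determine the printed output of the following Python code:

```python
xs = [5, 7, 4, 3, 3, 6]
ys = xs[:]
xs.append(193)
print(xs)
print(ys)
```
[5, 7, 4, 3, 3, 6, 193]
[5, 7, 4, 3, 3, 6]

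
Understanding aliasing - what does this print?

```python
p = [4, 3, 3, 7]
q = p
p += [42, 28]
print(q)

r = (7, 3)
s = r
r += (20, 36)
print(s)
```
[4, 3, 3, 7, 42, 28]
(7, 3)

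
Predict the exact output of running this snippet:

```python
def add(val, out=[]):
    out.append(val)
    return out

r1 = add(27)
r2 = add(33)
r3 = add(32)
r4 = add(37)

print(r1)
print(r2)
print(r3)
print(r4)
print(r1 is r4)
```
[27, 33, 32, 37]
[27, 33, 32, 37]
[27, 33, 32, 37]
[27, 33, 32, 37]
True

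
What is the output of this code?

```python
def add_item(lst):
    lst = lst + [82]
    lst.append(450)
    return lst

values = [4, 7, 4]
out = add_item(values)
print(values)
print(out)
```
[4, 7, 4]
[4, 7, 4, 82, 450]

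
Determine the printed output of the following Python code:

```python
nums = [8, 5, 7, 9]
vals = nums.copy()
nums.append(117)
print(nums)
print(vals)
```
[8, 5, 7, 9, 117]
[8, 5, 7, 9]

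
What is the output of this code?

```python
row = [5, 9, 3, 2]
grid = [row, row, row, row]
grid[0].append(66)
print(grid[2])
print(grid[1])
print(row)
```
[5, 9, 3, 2, 66]
[5, 9, 3, 2, 66]
[5, 9, 3, 2, 66]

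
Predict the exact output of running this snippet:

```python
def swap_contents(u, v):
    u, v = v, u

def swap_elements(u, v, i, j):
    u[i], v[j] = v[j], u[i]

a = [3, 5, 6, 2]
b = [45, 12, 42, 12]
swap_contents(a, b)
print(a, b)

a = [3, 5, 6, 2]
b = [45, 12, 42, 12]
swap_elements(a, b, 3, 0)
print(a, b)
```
[3, 5, 6, 2] [45, 12, 42, 12]
[3, 5, 6, 45] [2, 12, 42, 12]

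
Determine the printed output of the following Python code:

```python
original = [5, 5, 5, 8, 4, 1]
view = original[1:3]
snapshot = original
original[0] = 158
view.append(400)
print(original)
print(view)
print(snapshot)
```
[158, 5, 5, 8, 4, 1]
[5, 5, 400]
[158, 5, 5, 8, 4, 1]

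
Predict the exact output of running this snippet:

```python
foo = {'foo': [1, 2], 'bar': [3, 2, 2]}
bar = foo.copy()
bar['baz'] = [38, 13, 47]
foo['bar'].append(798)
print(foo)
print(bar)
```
{'foo': [1, 2], 'bar': [3, 2, 2, 798]}
{'foo': [1, 2], 'bar': [3, 2, 2, 798], 'baz': [38, 13, 47]}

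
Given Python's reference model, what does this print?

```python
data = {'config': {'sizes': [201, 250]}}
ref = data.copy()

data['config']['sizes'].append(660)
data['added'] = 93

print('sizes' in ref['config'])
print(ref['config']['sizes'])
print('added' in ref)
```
True
[201, 250, 660]
False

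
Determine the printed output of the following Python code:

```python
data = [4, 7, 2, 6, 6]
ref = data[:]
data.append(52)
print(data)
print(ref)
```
[4, 7, 2, 6, 6, 52]
[4, 7, 2, 6, 6]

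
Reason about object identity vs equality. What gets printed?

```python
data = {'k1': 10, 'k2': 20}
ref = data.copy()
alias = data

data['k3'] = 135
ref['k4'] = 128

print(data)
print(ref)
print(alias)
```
{'k1': 10, 'k2': 20, 'k3': 135}
{'k1': 10, 'k2': 20, 'k4': 128}
{'k1': 10, 'k2': 20, 'k3': 135}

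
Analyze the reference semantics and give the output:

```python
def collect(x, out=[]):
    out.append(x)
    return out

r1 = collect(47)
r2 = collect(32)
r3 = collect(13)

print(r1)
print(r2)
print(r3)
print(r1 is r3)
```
[47, 32, 13]
[47, 32, 13]
[47, 32, 13]
True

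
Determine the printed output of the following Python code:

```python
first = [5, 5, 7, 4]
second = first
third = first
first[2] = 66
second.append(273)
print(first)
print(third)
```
[5, 5, 66, 4, 273]
[5, 5, 66, 4, 273]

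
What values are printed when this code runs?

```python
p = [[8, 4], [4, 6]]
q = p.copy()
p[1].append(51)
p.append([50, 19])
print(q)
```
[[8, 4], [4, 6, 51]]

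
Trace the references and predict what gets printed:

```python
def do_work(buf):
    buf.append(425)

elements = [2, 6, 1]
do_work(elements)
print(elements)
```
[2, 6, 1, 425]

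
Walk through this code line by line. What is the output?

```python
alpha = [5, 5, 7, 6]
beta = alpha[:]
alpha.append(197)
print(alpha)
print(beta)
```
[5, 5, 7, 6, 197]
[5, 5, 7, 6]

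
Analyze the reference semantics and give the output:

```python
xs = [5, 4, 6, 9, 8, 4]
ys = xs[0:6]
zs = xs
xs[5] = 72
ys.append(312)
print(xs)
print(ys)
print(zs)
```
[5, 4, 6, 9, 8, 72]
[5, 4, 6, 9, 8, 4, 312]
[5, 4, 6, 9, 8, 72]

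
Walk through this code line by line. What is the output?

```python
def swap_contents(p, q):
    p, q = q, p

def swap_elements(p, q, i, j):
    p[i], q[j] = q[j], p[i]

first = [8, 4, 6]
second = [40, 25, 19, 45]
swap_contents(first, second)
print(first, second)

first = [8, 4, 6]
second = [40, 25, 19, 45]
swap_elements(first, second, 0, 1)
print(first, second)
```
[8, 4, 6] [40, 25, 19, 45]
[25, 4, 6] [40, 8, 19, 45]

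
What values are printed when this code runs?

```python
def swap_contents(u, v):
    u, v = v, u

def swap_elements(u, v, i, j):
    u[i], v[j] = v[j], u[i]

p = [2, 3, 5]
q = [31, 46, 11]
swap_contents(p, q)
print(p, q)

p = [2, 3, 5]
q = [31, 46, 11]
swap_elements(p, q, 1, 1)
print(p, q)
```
[2, 3, 5] [31, 46, 11]
[2, 46, 5] [31, 3, 11]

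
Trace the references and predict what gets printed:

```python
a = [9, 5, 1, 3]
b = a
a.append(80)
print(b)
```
[9, 5, 1, 3, 80]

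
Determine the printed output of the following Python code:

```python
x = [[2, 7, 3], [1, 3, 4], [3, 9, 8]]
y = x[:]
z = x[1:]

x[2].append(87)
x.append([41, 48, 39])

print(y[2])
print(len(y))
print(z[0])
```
[3, 9, 8, 87]
3
[1, 3, 4]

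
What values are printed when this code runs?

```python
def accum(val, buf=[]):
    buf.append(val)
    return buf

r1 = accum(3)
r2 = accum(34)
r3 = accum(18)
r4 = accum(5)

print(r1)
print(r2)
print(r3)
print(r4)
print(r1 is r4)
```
[3, 34, 18, 5]
[3, 34, 18, 5]
[3, 34, 18, 5]
[3, 34, 18, 5]
True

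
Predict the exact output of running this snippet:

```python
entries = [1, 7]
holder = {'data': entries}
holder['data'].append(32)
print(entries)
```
[1, 7, 32]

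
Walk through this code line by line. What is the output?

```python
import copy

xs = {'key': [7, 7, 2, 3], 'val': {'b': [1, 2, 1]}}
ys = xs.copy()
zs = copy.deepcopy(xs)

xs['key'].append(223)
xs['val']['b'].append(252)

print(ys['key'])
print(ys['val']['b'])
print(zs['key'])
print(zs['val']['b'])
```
[7, 7, 2, 3, 223]
[1, 2, 1, 252]
[7, 7, 2, 3]
[1, 2, 1]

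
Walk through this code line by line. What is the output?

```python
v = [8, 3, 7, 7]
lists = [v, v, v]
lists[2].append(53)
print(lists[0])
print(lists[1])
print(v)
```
[8, 3, 7, 7, 53]
[8, 3, 7, 7, 53]
[8, 3, 7, 7, 53]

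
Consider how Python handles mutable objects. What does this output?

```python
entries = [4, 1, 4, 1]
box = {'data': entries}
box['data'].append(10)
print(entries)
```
[4, 1, 4, 1, 10]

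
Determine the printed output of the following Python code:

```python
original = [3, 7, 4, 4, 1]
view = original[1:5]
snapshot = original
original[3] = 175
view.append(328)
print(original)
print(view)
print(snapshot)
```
[3, 7, 4, 175, 1]
[7, 4, 4, 1, 328]
[3, 7, 4, 175, 1]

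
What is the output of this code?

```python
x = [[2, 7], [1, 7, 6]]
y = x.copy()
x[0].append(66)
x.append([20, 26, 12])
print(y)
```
[[2, 7, 66], [1, 7, 6]]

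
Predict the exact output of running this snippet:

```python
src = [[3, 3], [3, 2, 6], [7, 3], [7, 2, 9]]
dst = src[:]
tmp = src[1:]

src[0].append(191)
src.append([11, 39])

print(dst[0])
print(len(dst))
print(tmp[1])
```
[3, 3, 191]
4
[7, 3]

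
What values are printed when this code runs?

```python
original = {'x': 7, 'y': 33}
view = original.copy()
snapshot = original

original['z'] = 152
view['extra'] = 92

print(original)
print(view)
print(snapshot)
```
{'x': 7, 'y': 33, 'z': 152}
{'x': 7, 'y': 33, 'extra': 92}
{'x': 7, 'y': 33, 'z': 152}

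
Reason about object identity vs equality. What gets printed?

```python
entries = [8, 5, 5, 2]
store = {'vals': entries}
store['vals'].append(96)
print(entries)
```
[8, 5, 5, 2, 96]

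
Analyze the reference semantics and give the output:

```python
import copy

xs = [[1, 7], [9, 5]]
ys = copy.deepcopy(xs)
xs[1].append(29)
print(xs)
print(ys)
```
[[1, 7], [9, 5, 29]]
[[1, 7], [9, 5]]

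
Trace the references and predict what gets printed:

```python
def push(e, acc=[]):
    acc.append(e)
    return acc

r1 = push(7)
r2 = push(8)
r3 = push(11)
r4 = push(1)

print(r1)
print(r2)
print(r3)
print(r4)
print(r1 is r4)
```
[7, 8, 11, 1]
[7, 8, 11, 1]
[7, 8, 11, 1]
[7, 8, 11, 1]
True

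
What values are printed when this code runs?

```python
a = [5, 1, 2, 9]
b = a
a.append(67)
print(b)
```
[5, 1, 2, 9, 67]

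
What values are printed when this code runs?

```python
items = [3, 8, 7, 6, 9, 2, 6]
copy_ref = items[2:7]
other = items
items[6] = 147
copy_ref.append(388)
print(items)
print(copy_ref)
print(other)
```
[3, 8, 7, 6, 9, 2, 147]
[7, 6, 9, 2, 6, 388]
[3, 8, 7, 6, 9, 2, 147]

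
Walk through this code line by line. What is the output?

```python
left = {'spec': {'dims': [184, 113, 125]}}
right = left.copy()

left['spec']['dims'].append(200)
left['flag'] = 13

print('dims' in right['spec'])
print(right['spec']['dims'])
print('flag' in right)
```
True
[184, 113, 125, 200]
False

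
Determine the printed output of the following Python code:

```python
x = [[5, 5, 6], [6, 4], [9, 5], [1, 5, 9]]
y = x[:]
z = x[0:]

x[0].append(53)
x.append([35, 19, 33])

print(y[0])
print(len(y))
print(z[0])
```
[5, 5, 6, 53]
4
[5, 5, 6, 53]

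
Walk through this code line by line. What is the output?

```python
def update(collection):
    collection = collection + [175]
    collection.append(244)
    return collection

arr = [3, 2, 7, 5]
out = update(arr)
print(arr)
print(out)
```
[3, 2, 7, 5]
[3, 2, 7, 5, 175, 244]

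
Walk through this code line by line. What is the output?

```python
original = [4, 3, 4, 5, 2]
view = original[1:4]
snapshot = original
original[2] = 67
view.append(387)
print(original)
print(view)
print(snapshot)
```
[4, 3, 67, 5, 2]
[3, 4, 5, 387]
[4, 3, 67, 5, 2]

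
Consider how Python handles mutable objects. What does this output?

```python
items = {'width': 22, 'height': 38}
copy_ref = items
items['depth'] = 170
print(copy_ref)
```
{'width': 22, 'height': 38, 'depth': 170}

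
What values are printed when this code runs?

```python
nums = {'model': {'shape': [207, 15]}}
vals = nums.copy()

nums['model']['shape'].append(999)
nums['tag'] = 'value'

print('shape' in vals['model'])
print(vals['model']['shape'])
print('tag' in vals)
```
True
[207, 15, 999]
False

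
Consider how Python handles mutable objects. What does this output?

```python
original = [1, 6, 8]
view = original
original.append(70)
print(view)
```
[1, 6, 8, 70]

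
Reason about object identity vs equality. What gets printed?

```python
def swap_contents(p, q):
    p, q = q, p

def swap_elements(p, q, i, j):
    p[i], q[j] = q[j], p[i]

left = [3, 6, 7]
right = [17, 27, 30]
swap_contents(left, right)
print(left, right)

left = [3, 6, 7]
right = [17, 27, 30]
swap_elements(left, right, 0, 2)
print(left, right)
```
[3, 6, 7] [17, 27, 30]
[30, 6, 7] [17, 27, 3]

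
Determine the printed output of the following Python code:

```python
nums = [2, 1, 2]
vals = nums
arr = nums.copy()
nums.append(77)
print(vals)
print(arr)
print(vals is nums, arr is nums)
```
[2, 1, 2, 77]
[2, 1, 2]
True False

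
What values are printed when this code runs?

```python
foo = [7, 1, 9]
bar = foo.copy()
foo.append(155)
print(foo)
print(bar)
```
[7, 1, 9, 155]
[7, 1, 9]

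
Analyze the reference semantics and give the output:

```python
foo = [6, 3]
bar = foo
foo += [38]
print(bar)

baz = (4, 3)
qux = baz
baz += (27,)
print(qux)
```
[6, 3, 38]
(4, 3)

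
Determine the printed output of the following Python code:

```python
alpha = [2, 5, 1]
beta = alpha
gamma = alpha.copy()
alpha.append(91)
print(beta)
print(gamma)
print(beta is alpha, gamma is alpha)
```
[2, 5, 1, 91]
[2, 5, 1]
True False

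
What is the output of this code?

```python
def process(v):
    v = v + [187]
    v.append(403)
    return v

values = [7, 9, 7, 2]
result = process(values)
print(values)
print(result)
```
[7, 9, 7, 2]
[7, 9, 7, 2, 187, 403]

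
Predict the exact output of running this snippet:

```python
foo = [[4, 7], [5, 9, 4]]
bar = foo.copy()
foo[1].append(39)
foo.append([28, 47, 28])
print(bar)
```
[[4, 7], [5, 9, 4, 39]]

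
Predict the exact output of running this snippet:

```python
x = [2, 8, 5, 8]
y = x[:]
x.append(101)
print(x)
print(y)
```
[2, 8, 5, 8, 101]
[2, 8, 5, 8]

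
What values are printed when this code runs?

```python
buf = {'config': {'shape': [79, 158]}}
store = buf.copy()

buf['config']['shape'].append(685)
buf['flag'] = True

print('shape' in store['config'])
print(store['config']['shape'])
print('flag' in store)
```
True
[79, 158, 685]
False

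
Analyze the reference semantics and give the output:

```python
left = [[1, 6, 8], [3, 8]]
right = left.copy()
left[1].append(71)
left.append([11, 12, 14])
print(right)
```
[[1, 6, 8], [3, 8, 71]]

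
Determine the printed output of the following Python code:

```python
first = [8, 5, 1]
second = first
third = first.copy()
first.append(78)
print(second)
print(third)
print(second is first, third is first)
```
[8, 5, 1, 78]
[8, 5, 1]
True False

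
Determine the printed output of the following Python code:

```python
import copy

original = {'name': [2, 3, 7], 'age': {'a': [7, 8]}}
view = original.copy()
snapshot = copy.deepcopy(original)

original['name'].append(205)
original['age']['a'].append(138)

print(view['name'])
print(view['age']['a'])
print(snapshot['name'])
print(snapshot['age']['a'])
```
[2, 3, 7, 205]
[7, 8, 138]
[2, 3, 7]
[7, 8]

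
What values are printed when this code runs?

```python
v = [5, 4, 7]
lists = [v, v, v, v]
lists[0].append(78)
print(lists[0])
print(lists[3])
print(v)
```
[5, 4, 7, 78]
[5, 4, 7, 78]
[5, 4, 7, 78]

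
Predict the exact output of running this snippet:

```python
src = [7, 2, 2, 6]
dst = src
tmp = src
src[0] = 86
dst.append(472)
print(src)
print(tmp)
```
[86, 2, 2, 6, 472]
[86, 2, 2, 6, 472]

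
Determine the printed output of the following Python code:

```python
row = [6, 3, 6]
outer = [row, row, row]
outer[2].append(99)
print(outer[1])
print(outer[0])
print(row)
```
[6, 3, 6, 99]
[6, 3, 6, 99]
[6, 3, 6, 99]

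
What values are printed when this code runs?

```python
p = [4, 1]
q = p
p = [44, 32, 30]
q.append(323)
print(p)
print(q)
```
[44, 32, 30]
[4, 1, 323]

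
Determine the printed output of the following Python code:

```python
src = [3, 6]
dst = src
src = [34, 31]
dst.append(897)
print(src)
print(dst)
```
[34, 31]
[3, 6, 897]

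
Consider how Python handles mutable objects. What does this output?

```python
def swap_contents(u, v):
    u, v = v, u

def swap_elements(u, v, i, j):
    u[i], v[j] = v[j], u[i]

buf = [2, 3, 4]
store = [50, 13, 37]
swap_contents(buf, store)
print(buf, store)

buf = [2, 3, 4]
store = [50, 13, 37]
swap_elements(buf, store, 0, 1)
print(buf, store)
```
[2, 3, 4] [50, 13, 37]
[13, 3, 4] [50, 2, 37]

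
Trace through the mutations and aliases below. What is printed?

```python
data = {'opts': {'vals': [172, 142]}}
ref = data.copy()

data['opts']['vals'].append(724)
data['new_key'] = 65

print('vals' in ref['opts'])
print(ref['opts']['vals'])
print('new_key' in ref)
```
True
[172, 142, 724]
False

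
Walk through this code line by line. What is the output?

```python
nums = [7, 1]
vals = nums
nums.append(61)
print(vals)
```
[7, 1, 61]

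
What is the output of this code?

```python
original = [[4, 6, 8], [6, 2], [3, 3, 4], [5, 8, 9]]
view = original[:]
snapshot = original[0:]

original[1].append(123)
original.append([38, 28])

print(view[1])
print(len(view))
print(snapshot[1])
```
[6, 2, 123]
4
[6, 2, 123]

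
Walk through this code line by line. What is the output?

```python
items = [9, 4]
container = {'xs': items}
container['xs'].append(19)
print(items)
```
[9, 4, 19]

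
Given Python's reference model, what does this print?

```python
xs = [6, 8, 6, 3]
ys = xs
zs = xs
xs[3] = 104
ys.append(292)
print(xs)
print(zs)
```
[6, 8, 6, 104, 292]
[6, 8, 6, 104, 292]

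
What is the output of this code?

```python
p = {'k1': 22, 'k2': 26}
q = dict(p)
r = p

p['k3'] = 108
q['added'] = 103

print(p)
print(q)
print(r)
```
{'k1': 22, 'k2': 26, 'k3': 108}
{'k1': 22, 'k2': 26, 'added': 103}
{'k1': 22, 'k2': 26, 'k3': 108}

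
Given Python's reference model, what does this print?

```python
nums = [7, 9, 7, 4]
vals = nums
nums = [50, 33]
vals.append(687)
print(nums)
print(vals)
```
[50, 33]
[7, 9, 7, 4, 687]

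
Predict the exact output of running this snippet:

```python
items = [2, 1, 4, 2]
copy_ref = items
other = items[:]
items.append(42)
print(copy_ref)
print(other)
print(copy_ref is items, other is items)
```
[2, 1, 4, 2, 42]
[2, 1, 4, 2]
True False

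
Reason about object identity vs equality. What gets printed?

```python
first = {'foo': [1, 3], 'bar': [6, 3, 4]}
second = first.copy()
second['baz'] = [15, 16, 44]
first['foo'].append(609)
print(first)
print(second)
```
{'foo': [1, 3, 609], 'bar': [6, 3, 4]}
{'foo': [1, 3, 609], 'bar': [6, 3, 4], 'baz': [15, 16, 44]}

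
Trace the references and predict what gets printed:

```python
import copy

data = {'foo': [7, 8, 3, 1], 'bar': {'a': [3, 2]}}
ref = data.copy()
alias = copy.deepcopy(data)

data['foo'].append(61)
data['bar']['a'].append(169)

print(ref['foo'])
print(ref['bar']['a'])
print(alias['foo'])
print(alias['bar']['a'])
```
[7, 8, 3, 1, 61]
[3, 2, 169]
[7, 8, 3, 1]
[3, 2]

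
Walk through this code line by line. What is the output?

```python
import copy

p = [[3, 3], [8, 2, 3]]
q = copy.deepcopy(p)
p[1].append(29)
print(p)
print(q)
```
[[3, 3], [8, 2, 3, 29]]
[[3, 3], [8, 2, 3]]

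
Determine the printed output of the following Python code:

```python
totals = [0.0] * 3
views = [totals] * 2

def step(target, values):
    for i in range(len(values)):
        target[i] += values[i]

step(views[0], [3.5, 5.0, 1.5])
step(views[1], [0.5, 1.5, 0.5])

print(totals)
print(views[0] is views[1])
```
[4.0, 6.5, 2.0]
True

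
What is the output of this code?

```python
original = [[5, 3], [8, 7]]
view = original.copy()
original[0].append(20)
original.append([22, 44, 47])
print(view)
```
[[5, 3, 20], [8, 7]]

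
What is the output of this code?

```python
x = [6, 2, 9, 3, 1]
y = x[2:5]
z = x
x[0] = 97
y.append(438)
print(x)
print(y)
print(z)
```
[97, 2, 9, 3, 1]
[9, 3, 1, 438]
[97, 2, 9, 3, 1]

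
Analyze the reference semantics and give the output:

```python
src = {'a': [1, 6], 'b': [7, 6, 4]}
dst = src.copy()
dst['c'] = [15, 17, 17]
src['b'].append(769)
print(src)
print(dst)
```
{'a': [1, 6], 'b': [7, 6, 4, 769]}
{'a': [1, 6], 'b': [7, 6, 4, 769], 'c': [15, 17, 17]}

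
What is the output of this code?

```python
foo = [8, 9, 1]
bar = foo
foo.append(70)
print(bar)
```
[8, 9, 1, 70]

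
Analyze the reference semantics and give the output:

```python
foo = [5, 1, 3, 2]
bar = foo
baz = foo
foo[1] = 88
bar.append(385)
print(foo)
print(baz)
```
[5, 88, 3, 2, 385]
[5, 88, 3, 2, 385]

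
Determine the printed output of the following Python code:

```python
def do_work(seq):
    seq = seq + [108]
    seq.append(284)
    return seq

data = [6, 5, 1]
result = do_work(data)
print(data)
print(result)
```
[6, 5, 1]
[6, 5, 1, 108, 284]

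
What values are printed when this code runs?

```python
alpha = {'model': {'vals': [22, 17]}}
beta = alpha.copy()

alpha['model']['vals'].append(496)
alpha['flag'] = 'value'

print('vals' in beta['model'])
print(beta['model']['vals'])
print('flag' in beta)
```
True
[22, 17, 496]
False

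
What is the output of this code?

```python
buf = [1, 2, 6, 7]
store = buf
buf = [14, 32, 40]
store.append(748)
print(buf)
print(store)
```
[14, 32, 40]
[1, 2, 6, 7, 748]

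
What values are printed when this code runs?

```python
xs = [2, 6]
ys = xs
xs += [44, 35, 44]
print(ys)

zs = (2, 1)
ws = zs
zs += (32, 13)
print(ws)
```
[2, 6, 44, 35, 44]
(2, 1)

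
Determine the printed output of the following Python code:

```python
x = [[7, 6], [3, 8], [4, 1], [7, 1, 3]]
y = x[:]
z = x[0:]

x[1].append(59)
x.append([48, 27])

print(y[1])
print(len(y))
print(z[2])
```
[3, 8, 59]
4
[4, 1]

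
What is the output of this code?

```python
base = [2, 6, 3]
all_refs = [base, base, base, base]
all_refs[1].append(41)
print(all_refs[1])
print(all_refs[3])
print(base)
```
[2, 6, 3, 41]
[2, 6, 3, 41]
[2, 6, 3, 41]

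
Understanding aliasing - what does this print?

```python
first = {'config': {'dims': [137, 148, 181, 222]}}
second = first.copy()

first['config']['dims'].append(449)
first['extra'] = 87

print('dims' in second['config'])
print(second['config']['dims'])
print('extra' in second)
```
True
[137, 148, 181, 222, 449]
False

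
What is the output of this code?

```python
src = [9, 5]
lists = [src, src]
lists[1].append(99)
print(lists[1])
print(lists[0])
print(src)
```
[9, 5, 99]
[9, 5, 99]
[9, 5, 99]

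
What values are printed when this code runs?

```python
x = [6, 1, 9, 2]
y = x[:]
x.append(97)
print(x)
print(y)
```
[6, 1, 9, 2, 97]
[6, 1, 9, 2]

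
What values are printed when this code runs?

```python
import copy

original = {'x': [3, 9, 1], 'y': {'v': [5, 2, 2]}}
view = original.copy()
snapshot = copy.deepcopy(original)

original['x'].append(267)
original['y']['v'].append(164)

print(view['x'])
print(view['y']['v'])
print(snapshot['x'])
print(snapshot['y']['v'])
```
[3, 9, 1, 267]
[5, 2, 2, 164]
[3, 9, 1]
[5, 2, 2]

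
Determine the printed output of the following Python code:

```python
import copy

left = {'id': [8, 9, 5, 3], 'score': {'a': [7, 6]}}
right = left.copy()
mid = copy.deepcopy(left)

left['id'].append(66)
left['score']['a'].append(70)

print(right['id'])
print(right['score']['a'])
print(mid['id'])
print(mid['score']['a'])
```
[8, 9, 5, 3, 66]
[7, 6, 70]
[8, 9, 5, 3]
[7, 6]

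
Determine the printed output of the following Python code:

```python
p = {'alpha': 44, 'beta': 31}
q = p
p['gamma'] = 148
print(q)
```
{'alpha': 44, 'beta': 31, 'gamma': 148}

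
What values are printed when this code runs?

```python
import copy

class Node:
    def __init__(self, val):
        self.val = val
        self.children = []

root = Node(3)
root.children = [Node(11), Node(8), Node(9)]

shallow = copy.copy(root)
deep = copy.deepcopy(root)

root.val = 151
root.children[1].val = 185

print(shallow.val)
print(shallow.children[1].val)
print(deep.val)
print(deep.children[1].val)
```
3
185
3
8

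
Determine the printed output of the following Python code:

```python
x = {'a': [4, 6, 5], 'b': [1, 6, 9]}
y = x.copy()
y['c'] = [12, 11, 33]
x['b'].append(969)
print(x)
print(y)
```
{'a': [4, 6, 5], 'b': [1, 6, 9, 969]}
{'a': [4, 6, 5], 'b': [1, 6, 9, 969], 'c': [12, 11, 33]}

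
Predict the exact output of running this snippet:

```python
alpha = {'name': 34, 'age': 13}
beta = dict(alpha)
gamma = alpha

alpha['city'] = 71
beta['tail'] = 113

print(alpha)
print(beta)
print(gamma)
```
{'name': 34, 'age': 13, 'city': 71}
{'name': 34, 'age': 13, 'tail': 113}
{'name': 34, 'age': 13, 'city': 71}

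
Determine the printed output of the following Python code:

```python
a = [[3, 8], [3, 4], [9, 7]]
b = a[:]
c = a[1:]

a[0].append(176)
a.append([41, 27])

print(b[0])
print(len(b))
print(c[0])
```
[3, 8, 176]
3
[3, 4]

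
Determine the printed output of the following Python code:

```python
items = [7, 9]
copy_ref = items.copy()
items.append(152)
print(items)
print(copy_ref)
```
[7, 9, 152]
[7, 9]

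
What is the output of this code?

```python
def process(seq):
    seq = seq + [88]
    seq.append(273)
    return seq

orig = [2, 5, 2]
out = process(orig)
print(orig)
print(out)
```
[2, 5, 2]
[2, 5, 2, 88, 273]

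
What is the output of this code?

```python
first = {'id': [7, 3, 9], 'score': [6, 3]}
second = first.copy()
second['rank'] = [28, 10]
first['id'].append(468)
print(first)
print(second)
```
{'id': [7, 3, 9, 468], 'score': [6, 3]}
{'id': [7, 3, 9, 468], 'score': [6, 3], 'rank': [28, 10]}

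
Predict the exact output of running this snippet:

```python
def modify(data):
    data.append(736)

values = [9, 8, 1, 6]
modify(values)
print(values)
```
[9, 8, 1, 6, 736]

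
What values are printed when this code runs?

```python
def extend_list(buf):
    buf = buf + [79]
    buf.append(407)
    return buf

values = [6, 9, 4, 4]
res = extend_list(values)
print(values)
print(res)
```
[6, 9, 4, 4]
[6, 9, 4, 4, 79, 407]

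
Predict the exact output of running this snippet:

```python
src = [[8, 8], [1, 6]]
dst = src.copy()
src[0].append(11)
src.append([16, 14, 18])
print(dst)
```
[[8, 8, 11], [1, 6]]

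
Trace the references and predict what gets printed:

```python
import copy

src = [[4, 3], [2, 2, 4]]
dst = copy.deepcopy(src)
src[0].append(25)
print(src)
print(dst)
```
[[4, 3, 25], [2, 2, 4]]
[[4, 3], [2, 2, 4]]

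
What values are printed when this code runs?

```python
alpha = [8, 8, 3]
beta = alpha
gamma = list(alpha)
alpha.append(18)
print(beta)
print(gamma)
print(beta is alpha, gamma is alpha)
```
[8, 8, 3, 18]
[8, 8, 3]
True False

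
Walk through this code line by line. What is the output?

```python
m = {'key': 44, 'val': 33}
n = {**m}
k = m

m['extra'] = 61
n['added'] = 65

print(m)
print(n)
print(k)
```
{'key': 44, 'val': 33, 'extra': 61}
{'key': 44, 'val': 33, 'added': 65}
{'key': 44, 'val': 33, 'extra': 61}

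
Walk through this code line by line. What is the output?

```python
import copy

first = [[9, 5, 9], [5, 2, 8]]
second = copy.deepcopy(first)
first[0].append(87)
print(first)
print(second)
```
[[9, 5, 9, 87], [5, 2, 8]]
[[9, 5, 9], [5, 2, 8]]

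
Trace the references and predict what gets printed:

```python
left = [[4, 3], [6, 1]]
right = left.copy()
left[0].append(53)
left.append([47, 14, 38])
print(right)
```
[[4, 3, 53], [6, 1]]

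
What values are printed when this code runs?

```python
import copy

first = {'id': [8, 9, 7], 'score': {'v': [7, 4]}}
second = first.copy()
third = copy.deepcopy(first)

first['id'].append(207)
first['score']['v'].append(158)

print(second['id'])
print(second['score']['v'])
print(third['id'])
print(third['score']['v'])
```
[8, 9, 7, 207]
[7, 4, 158]
[8, 9, 7]
[7, 4]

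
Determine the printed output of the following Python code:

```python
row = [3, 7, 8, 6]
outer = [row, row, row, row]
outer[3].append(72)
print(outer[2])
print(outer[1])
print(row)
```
[3, 7, 8, 6, 72]
[3, 7, 8, 6, 72]
[3, 7, 8, 6, 72]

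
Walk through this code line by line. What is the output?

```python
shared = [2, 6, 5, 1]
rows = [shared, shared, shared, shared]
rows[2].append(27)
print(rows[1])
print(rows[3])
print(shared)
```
[2, 6, 5, 1, 27]
[2, 6, 5, 1, 27]
[2, 6, 5, 1, 27]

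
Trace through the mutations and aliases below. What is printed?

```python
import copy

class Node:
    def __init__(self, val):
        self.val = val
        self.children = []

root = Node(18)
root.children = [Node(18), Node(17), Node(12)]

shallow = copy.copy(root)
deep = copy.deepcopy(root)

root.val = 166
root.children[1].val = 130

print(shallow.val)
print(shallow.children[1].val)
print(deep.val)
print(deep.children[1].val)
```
18
130
18
17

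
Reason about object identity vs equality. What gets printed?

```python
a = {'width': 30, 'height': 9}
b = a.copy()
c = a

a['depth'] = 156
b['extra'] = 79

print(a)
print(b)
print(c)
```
{'width': 30, 'height': 9, 'depth': 156}
{'width': 30, 'height': 9, 'extra': 79}
{'width': 30, 'height': 9, 'depth': 156}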